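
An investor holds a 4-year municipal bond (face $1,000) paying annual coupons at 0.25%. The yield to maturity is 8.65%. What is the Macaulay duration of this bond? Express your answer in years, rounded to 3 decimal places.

3.982 years

Periodic yield y = 0.0865. Discount each cash flow and weight by its year:
  t   CF        PV=CF/(1+0.0865)^t    t·PV
  1         2.50         2.3010         2.3010
  2         2.50         2.1178         4.2356
  3         2.50         1.9492         5.8475
  4     1,002.50       719.3918     2,877.5670
  Σ                    725.7597     2,889.9511
Price P = Σ PV = 725.7597.
Macaulay duration = Σ(t·PV) / P = 2,889.9511 / 725.7597 = 3.98197 years.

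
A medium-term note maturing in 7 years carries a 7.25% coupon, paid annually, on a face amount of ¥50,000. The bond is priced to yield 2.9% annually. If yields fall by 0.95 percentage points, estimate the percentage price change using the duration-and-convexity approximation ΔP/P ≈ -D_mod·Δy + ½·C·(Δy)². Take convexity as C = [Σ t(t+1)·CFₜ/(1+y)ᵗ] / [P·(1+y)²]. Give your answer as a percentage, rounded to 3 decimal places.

+5.626%

With y = 0.029:
  t   CF        PV=CF/(1+0.029)^t    t·PV        t(t+1)·PV
  1     3,625.00     3,522.8377     3,522.8377       7,045.6754
  2     3,625.00     3,423.5546     6,847.1092      20,541.3277
  3     3,625.00     3,327.0696     9,981.2088      39,924.8352
  4     3,625.00     3,233.3038    12,933.2152      64,666.0759
  5     3,625.00     3,142.1806    15,710.9028      94,265.4167
  6     3,625.00     3,053.6254    18,321.7525     128,252.2677
  7    53,625.00    43,899.5109   307,296.5765   2,458,372.6116
  Σ                 63,602.0826   374,613.6027   2,813,068.2103
P = 63,602.0826; D_Mac = 5.88996 yrs; D_mod = 5.72396 yrs; C = 41.77132.
Duration effect: -5.72396 × (-0.0095) = +0.054378
Convexity effect: 0.5 × 41.77132 × (-0.0095)² = +0.0018849
ΔP/P ≈ +0.054378 + 0.0018849 = +0.056263 = +5.6263%.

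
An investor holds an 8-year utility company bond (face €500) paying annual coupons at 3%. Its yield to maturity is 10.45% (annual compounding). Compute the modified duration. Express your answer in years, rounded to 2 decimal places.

6.30 years

Periodic yield y = 0.1045. First find Macaulay duration:
  t   CF        PV=CF/(1+0.1045)^t    t·PV
  1        15.00        13.5808        13.5808
  2        15.00        12.2959        24.5918
  3        15.00        11.1325        33.3976
  4        15.00        10.0793        40.3170
  5        15.00         9.1256        45.6281
  6        15.00         8.2622        49.5733
  7        15.00         7.4805        52.3636
  8       515.00       232.5313     1,860.2506
  Σ                    304.4882     2,119.7028
P = 304.4882; Macaulay duration = 2,119.7028 / 304.4882 = 6.96153 years.
Modified duration = D_Mac / (1 + y) = 6.96153 / 1.1045 = 6.30288 years.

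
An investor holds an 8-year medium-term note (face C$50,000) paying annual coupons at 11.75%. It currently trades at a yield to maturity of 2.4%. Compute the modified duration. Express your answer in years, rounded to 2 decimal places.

6.02 years

Periodic yield y = 0.024. First find Macaulay duration:
  t   CF        PV=CF/(1+0.024)^t    t·PV
  1     5,875.00     5,737.3047     5,737.3047
  2     5,875.00     5,602.8366    11,205.6732
  3     5,875.00     5,471.5201    16,414.5604
  4     5,875.00     5,343.2814    21,373.1255
  5     5,875.00     5,218.0482    26,090.2411
  6     5,875.00     5,095.7502    30,574.5013
  7     5,875.00     4,976.3186    34,834.2300
  8    55,875.00    46,218.7167   369,749.7338
  Σ                 83,663.7765   515,979.3699
P = 83,663.7765; Macaulay duration = 515,979.3699 / 83,663.7765 = 6.16730 years.
Modified duration = D_Mac / (1 + y) = 6.16730 / 1.024 = 6.02275 years.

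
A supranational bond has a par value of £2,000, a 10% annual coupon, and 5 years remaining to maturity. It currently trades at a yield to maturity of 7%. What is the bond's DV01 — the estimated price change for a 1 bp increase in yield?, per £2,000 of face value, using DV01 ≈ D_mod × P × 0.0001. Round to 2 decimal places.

Periodic yield y = 0.07.
  t   CF        PV=CF/(1+0.07)^t    t·PV
  1       200.00       186.9159       186.9159
  2       200.00       174.6877       349.3755
  3       200.00       163.2596       489.7787
  4       200.00       152.5790       610.3162
  5     2,200.00     1,568.5696     7,842.8480
  Σ                  2,246.0118     9,479.2342
P = 2,246.0118; D_Mac = 4.22047 yrs; D_mod = 3.94437 yrs.
DV01 ≈ 3.94437 × 2,246.0118 × 0.0001 = 0.885910.

£0.89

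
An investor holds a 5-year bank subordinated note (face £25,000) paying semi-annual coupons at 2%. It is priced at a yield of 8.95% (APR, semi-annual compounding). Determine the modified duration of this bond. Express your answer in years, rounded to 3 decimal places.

4.532 years

Periodic yield y = 0.04475. First find Macaulay duration:
  t   CF        PV=CF/(1+0.04475)^t    t·PV
  1       250.00       239.2917       239.2917
  2       250.00       229.0421       458.0841
  3       250.00       219.2315       657.6944
  4       250.00       209.8411       839.3643
  5       250.00       200.8529     1,004.2645
  6       250.00       192.2497     1,153.4984
  7       250.00       184.0151     1,288.1054
  8       250.00       176.1331     1,409.0648
  9       250.00       168.5887     1,517.2987
  10   25,250.00    16,298.1227   162,981.2275
  Σ                 18,117.3686   171,547.8937
P = 18,117.3686; Macaulay duration = 171,547.8937 / 18,117.3686 = 9.46870 half-year periods = 4.73435 years.
Modified duration = D_Mac / (1 + y) = 4.73435 / 1.04475 = 4.53156 years.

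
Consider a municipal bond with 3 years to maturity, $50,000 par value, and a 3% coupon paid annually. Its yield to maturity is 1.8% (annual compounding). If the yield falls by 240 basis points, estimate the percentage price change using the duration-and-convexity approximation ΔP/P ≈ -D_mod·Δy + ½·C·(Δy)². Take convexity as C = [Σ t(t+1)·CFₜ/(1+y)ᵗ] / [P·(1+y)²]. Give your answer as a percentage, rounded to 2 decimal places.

+7.19%

With y = 0.018:
  t   CF        PV=CF/(1+0.018)^t    t·PV        t(t+1)·PV
  1     1,500.00     1,473.4774     1,473.4774       2,946.9548
  2     1,500.00     1,447.4238     2,894.8476       8,684.5427
  3    51,500.00    48,816.1916   146,448.5749     585,794.2994
  Σ                 51,737.0928   150,816.8998     597,425.7969
P = 51,737.0928; D_Mac = 2.91506 yrs; D_mod = 2.86352 yrs; C = 11.14260.
Duration effect: -2.86352 × (-0.024) = +0.068724
Convexity effect: 0.5 × 11.14260 × (-0.024)² = +0.0032091
ΔP/P ≈ +0.068724 + 0.0032091 = +0.071934 = +7.1934%.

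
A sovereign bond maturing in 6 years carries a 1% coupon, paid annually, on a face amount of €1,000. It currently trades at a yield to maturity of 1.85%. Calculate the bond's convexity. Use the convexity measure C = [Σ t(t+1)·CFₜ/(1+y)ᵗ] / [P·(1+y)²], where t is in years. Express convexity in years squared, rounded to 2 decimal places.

39.13

With y = 0.0185:
  t   CF        PV=CF/(1+0.0185)^t    t·PV        t(t+1)·PV
  1        10.00         9.8184         9.8184          19.6367
  2        10.00         9.6400        19.2800          57.8401
  3        10.00         9.4649        28.3948         113.5790
  4        10.00         9.2930        37.1720         185.8600
  5        10.00         9.1242        45.6210         273.7260
  6     1,010.00       904.8054     5,428.8323      38,001.8259
  Σ                    952.1459     5,569.1184      38,652.4678
P = 952.1459.
Convexity = Σ t(t+1)·PV / [P·(1+y)²] = 38,652.4678 / (952.1459 × 1.037342) = 39.13377.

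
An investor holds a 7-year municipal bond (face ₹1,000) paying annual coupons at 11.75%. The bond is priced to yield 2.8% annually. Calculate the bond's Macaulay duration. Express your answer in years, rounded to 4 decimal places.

5.5311 years

Periodic yield y = 0.028. Discount each cash flow and weight by its year:
  t   CF        PV=CF/(1+0.028)^t    t·PV
  1       117.50       114.2996       114.2996
  2       117.50       111.1864       222.3728
  3       117.50       108.1580       324.4739
  4       117.50       105.2120       420.8481
  5       117.50       102.3463       511.7317
  6       117.50        99.5587       597.3521
  7     1,117.50       921.0766     6,447.5359
  Σ                  1,561.8376     8,638.6142
Price P = Σ PV = 1,561.8376.
Macaulay duration = Σ(t·PV) / P = 8,638.6142 / 1,561.8376 = 5.53106 years.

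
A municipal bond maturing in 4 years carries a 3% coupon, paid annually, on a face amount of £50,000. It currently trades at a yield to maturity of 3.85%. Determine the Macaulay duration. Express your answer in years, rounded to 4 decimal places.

Periodic yield y = 0.0385. Discount each cash flow and weight by its year:
  t   CF        PV=CF/(1+0.0385)^t    t·PV
  1     1,500.00     1,444.3909     1,444.3909
  2     1,500.00     1,390.8435     2,781.6869
  3     1,500.00     1,339.2812     4,017.8435
  4    51,500.00    44,277.3097   177,109.2390
  Σ                 48,451.8253   185,353.1603
Price P = Σ PV = 48,451.8253.
Macaulay duration = Σ(t·PV) / P = 185,353.1603 / 48,451.8253 = 3.82551 years.

3.8255 years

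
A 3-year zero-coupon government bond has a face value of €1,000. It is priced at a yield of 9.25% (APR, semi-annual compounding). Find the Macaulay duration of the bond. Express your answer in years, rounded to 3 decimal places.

3.000 years

A zero-coupon bond has a single cash flow at maturity, so its Macaulay duration equals its maturity: 3 years.
(Equivalently: 6 semi-annual periods ÷ 2 = 3 years.)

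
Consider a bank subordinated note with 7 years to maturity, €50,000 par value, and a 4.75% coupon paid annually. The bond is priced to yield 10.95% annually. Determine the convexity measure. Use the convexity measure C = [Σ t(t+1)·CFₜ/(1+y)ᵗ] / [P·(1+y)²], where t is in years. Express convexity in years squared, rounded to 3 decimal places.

With y = 0.1095:
  t   CF        PV=CF/(1+0.1095)^t    t·PV        t(t+1)·PV
  1     2,375.00     2,140.6039     2,140.6039       4,281.2078
  2     2,375.00     1,929.3410     3,858.6821      11,576.0462
  3     2,375.00     1,738.9284     5,216.7851      20,867.1405
  4     2,375.00     1,567.3081     6,269.2325      31,346.1627
  5     2,375.00     1,412.6256     7,063.1281      42,378.7689
  6     2,375.00     1,273.2092     7,639.2553      53,474.7872
  7    52,375.00    25,306.5469   177,145.8286   1,417,166.6285
  Σ                 35,368.5632   209,333.5156   1,581,090.7417
P = 35,368.5632.
Convexity = Σ t(t+1)·PV / [P·(1+y)²] = 1,581,090.7417 / (35,368.5632 × 1.230990) = 36.31489.

36.315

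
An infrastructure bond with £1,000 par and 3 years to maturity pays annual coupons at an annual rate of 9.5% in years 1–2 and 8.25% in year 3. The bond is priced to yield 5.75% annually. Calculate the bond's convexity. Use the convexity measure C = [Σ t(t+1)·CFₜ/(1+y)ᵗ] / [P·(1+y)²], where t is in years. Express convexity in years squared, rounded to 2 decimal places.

9.58

With y = 0.0575:
  t   CF        PV=CF/(1+0.0575)^t    t·PV        t(t+1)·PV
  1        95.00        89.8345        89.8345         179.6690
  2        95.00        84.9499       169.8998         509.6994
  3     1,082.50       915.3491     2,746.0474      10,984.1897
  Σ                  1,090.1335     3,005.7817      11,673.5581
P = 1,090.1335.
Convexity = Σ t(t+1)·PV / [P·(1+y)²] = 11,673.5581 / (1,090.1335 × 1.118306) = 9.57553.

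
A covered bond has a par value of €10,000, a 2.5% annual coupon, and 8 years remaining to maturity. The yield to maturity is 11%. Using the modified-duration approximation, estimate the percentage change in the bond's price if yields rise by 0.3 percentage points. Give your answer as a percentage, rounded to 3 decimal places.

Periodic yield y = 0.11. Modified duration first:
  t   CF        PV=CF/(1+0.11)^t    t·PV
  1       250.00       225.2252       225.2252
  2       250.00       202.9056       405.8112
  3       250.00       182.7978       548.3935
  4       250.00       164.6827       658.7310
  5       250.00       148.3628       741.8142
  6       250.00       133.6602       801.9613
  7       250.00       120.4146       842.9022
  8    10,250.00     4,447.7466    35,581.9727
  Σ                  5,625.7957    39,806.8113
P = 5,625.7957; D_Mac = 7.07577 yrs; D_mod = 7.07577/(1+0.11) = 6.37456 yrs.
ΔP/P ≈ -D_mod · Δy = -6.37456 × (+0.003) = -0.019124 = -1.9124%.

-1.912%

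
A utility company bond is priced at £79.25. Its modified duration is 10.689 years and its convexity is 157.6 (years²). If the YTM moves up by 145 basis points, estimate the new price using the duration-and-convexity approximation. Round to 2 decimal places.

Duration effect: -D_mod·Δy = -10.689 × (+0.0145) = -0.1549905
Convexity effect: ½·C·(Δy)² = 0.5 × 157.6 × (0.0145)² = +0.0165677
ΔP/P ≈ -0.1549905 + 0.0165677 = -0.1384228
New price ≈ 79.25 × (1 - 0.1384228) = 68.2799931.

£68.28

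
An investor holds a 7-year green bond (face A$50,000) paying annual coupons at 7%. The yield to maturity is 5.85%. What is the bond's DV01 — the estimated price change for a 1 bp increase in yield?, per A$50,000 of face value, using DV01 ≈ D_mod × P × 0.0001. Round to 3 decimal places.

Periodic yield y = 0.0585.
  t   CF        PV=CF/(1+0.0585)^t    t·PV
  1     3,500.00     3,306.5659     3,306.5659
  2     3,500.00     3,123.8223     6,247.6446
  3     3,500.00     2,951.1784     8,853.5351
  4     3,500.00     2,788.0759    11,152.3037
  5     3,500.00     2,633.9876    13,169.9382
  6     3,500.00     2,488.4153    14,930.4921
  7    53,500.00    35,935.0080   251,545.0558
  Σ                 53,227.0534   309,205.5353
P = 53,227.0534; D_Mac = 5.80918 yrs; D_mod = 5.48812 yrs.
DV01 ≈ 5.48812 × 53,227.0534 × 0.0001 = 29.211671.

A$29.212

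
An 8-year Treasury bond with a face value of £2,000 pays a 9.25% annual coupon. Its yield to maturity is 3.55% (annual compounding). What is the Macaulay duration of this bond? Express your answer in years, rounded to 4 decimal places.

6.3200 years

Periodic yield y = 0.0355. Discount each cash flow and weight by its year:
  t   CF        PV=CF/(1+0.0355)^t    t·PV
  1       185.00       178.6577       178.6577
  2       185.00       172.5327       345.0655
  3       185.00       166.6178       499.8534
  4       185.00       160.9057       643.6226
  5       185.00       155.3893       776.9467
  6       185.00       150.0621       900.3728
  7       185.00       144.9176     1,014.4229
  8     2,185.00     1,652.9154    13,223.3229
  Σ                  2,781.9982    17,582.2644
Price P = Σ PV = 2,781.9982.
Macaulay duration = Σ(t·PV) / P = 17,582.2644 / 2,781.9982 = 6.32001 years.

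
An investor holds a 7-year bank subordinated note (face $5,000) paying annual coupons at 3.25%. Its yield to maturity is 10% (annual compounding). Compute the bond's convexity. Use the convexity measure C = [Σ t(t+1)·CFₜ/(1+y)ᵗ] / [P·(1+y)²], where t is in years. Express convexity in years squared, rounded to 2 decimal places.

39.40

With y = 0.1:
  t   CF        PV=CF/(1+0.1)^t    t·PV        t(t+1)·PV
  1       162.50       147.7273       147.7273         295.4545
  2       162.50       134.2975       268.5950         805.7851
  3       162.50       122.0887       366.2660       1,465.0639
  4       162.50       110.9897       443.9587       2,219.7937
  5       162.50       100.8997       504.4986       3,026.9914
  6       162.50        91.7270       550.3621       3,852.5346
  7     5,162.50     2,649.1788    18,544.2515     148,354.0120
  Σ                  3,356.9086    20,825.6592     160,019.6353
P = 3,356.9086.
Convexity = Σ t(t+1)·PV / [P·(1+y)²] = 160,019.6353 / (3,356.9086 × 1.210000) = 39.39566.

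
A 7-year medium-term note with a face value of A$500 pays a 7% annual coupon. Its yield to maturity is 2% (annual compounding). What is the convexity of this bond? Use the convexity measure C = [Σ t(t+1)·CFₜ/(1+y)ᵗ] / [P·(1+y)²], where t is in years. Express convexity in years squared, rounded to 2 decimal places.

With y = 0.02:
  t   CF        PV=CF/(1+0.02)^t    t·PV        t(t+1)·PV
  1        35.00        34.3137        34.3137          68.6275
  2        35.00        33.6409        67.2818         201.8454
  3        35.00        32.9813        98.9438         395.7754
  4        35.00        32.3346       129.3384         646.6918
  5        35.00        31.7006       158.5029         951.0174
  6        35.00        31.0790       186.4740       1,305.3179
  7       535.00       465.7497     3,260.2479      26,081.9830
  Σ                    661.7998     3,935.1025      29,651.2583
P = 661.7998.
Convexity = Σ t(t+1)·PV / [P·(1+y)²] = 29,651.2583 / (661.7998 × 1.040400) = 43.06418.

43.06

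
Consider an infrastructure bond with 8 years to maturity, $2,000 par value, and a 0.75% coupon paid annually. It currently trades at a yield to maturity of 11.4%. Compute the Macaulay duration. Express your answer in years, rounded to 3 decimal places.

Periodic yield y = 0.114. Discount each cash flow and weight by its year:
  t   CF        PV=CF/(1+0.114)^t    t·PV
  1        15.00        13.4650        13.4650
  2        15.00        12.0871        24.1741
  3        15.00        10.8501        32.5504
  4        15.00         9.7398        38.9592
  5        15.00         8.7431        43.7155
  6        15.00         7.8484        47.0903
  7        15.00         7.0452        49.3166
  8     2,015.00       849.5590     6,796.4717
  Σ                    919.3377     7,045.7428
Price P = Σ PV = 919.3377.
Macaulay duration = Σ(t·PV) / P = 7,045.7428 / 919.3377 = 7.66393 years.

7.664 years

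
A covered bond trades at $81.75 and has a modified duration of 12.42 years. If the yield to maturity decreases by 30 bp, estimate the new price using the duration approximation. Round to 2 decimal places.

$84.80

Duration approximation: ΔP/P ≈ -D_mod · Δy = -12.42 × (-0.003) = +0.037260.
New price ≈ 81.75 × (1 + 0.037260) = 84.796005.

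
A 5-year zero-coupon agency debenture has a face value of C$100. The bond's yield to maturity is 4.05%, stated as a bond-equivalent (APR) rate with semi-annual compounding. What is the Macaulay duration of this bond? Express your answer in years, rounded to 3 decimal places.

A zero-coupon bond has a single cash flow at maturity, so its Macaulay duration equals its maturity: 5 years.
(Equivalently: 10 semi-annual periods ÷ 2 = 5 years.)

5.000 years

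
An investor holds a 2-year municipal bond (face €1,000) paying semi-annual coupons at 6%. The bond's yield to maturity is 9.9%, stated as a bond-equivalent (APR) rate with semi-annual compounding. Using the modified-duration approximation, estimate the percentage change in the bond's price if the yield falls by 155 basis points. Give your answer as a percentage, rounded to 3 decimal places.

+2.822%

Periodic yield y = 0.0495. Modified duration first:
  t   CF        PV=CF/(1+0.0495)^t    t·PV
  1        30.00        28.5850        28.5850
  2        30.00        27.2368        54.4736
  3        30.00        25.9522        77.8566
  4     1,030.00       848.9995     3,395.9981
  Σ                    930.7736     3,556.9134
P = 930.7736; D_Mac = 3.82146 half-year periods = 1.91073 yrs; D_mod = 1.91073/(1+0.0495) = 1.82061 yrs.
ΔP/P ≈ -D_mod · Δy = -1.82061 × (-0.0155) = +0.028219 = +2.8219%.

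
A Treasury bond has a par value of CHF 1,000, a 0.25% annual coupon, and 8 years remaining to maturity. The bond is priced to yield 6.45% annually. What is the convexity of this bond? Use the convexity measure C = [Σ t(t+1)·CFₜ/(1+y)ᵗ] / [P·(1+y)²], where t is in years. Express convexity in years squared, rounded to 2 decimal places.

62.56

With y = 0.0645:
  t   CF        PV=CF/(1+0.0645)^t    t·PV        t(t+1)·PV
  1         2.50         2.3485         2.3485           4.6970
  2         2.50         2.2062         4.4124          13.2373
  3         2.50         2.0725         6.2176          24.8705
  4         2.50         1.9470         7.7878          38.9392
  5         2.50         1.8290         9.1450          54.8697
  6         2.50         1.7182        10.3090          72.1631
  7         2.50         1.6141        11.2984          90.3875
  8     1,002.50       608.0217     4,864.1733      43,777.5600
  Σ                    621.7571     4,915.6922      44,076.7244
P = 621.7571.
Convexity = Σ t(t+1)·PV / [P·(1+y)²] = 44,076.7244 / (621.7571 × 1.133160) = 62.56007.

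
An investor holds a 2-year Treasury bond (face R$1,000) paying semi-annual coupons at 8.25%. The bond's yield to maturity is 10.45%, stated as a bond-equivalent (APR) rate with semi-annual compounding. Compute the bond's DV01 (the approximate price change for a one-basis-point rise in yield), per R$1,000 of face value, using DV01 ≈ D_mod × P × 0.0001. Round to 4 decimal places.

R$0.1719

Periodic yield y = 0.05225.
  t   CF        PV=CF/(1+0.05225)^t    t·PV
  1        41.25        39.2017        39.2017
  2        41.25        37.2551        74.5103
  3        41.25        35.4052       106.2156
  4     1,041.25       849.3355     3,397.3420
  Σ                    961.1975     3,617.2696
P = 961.1975; D_Mac = 3.76329 half-year periods = 1.88165 yrs; D_mod = 1.78821 yrs.
DV01 ≈ 1.78821 × 961.1975 × 0.0001 = 0.171883.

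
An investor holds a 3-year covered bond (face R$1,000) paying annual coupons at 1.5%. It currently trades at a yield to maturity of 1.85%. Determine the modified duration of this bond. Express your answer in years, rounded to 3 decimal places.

Periodic yield y = 0.0185. First find Macaulay duration:
  t   CF        PV=CF/(1+0.0185)^t    t·PV
  1        15.00        14.7275        14.7275
  2        15.00        14.4600        28.9201
  3     1,015.00       960.6893     2,882.0678
  Σ                    989.8768     2,925.7154
P = 989.8768; Macaulay duration = 2,925.7154 / 989.8768 = 2.95564 years.
Modified duration = D_Mac / (1 + y) = 2.95564 / 1.0185 = 2.90195 years.

2.902 years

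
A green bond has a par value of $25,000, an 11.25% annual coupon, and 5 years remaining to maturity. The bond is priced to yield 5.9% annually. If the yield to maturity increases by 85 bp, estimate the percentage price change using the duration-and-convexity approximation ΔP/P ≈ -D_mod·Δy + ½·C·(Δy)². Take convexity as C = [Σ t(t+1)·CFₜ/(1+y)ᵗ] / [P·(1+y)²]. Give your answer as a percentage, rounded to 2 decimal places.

With y = 0.059:
  t   CF        PV=CF/(1+0.059)^t    t·PV        t(t+1)·PV
  1     2,812.50     2,655.8074     2,655.8074       5,311.6147
  2     2,812.50     2,507.8445     5,015.6891      15,047.0672
  3     2,812.50     2,368.1252     7,104.3755      28,417.5018
  4     2,812.50     2,236.1899     8,944.7598      44,723.7989
  5    27,812.50    20,881.4296   104,407.1479     626,442.8872
  Σ                 30,649.3966   128,127.7796     719,942.8699
P = 30,649.3966; D_Mac = 4.18043 yrs; D_mod = 3.94753 yrs; C = 20.94518.
Duration effect: -3.94753 × (+0.0085) = -0.033554
Convexity effect: 0.5 × 20.94518 × (0.0085)² = +0.0007566
ΔP/P ≈ -0.033554 + 0.0007566 = -0.032797 = -3.2797%.

-3.28%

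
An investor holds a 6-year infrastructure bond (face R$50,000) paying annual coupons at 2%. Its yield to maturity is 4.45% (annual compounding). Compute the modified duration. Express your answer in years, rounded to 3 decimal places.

5.447 years

Periodic yield y = 0.0445. First find Macaulay duration:
  t   CF        PV=CF/(1+0.0445)^t    t·PV
  1     1,000.00       957.3959       957.3959
  2     1,000.00       916.6069     1,833.2138
  3     1,000.00       877.5557     2,632.6670
  4     1,000.00       840.1682     3,360.6727
  5     1,000.00       804.3735     4,021.8677
  6    51,000.00    39,275.2999   235,651.7995
  Σ                 43,671.4000   248,457.6165
P = 43,671.4000; Macaulay duration = 248,457.6165 / 43,671.4000 = 5.68925 years.
Modified duration = D_Mac / (1 + y) = 5.68925 / 1.0445 = 5.44687 years.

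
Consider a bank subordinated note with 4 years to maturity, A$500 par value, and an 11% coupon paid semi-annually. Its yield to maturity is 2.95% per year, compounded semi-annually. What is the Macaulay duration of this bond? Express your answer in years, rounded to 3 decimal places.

Periodic yield y = 0.01475. Discount each cash flow and weight by its period:
  t   CF        PV=CF/(1+0.01475)^t    t·PV
  1        27.50        27.1003        27.1003
  2        27.50        26.7064        53.4127
  3        27.50        26.3182        78.9545
  4        27.50        25.9356       103.7424
  5        27.50        25.5586       127.7931
  6        27.50        25.1871       151.1227
  7        27.50        24.8210       173.7470
  8       527.50       469.1913     3,753.5307
  Σ                    650.8185     4,469.4033
Price P = Σ PV = 650.8185.
Macaulay duration = Σ(t·PV) / P = 4,469.4033 / 650.8185 = 6.86736 half-year periods.
In years: 6.86736 / 2 = 3.43368 years.

3.434 years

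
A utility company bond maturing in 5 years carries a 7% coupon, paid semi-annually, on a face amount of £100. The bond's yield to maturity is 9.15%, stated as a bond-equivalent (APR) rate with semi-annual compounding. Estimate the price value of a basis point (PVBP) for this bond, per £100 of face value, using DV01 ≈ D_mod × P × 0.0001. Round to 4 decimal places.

Periodic yield y = 0.04575.
  t   CF        PV=CF/(1+0.04575)^t    t·PV
  1         3.50         3.3469         3.3469
  2         3.50         3.2005         6.4009
  3         3.50         3.0604         9.1813
  4         3.50         2.9266        11.7062
  5         3.50         2.7985        13.9926
  6         3.50         2.6761        16.0565
  7         3.50         2.5590        17.9131
  8         3.50         2.4471        19.5765
  9         3.50         2.3400        21.0601
  10      103.50        66.1701       661.7007
  Σ                     91.5251       780.9349
P = 91.5251; D_Mac = 8.53247 half-year periods = 4.26623 yrs; D_mod = 4.07959 yrs.
DV01 ≈ 4.07959 × 91.5251 × 0.0001 = 0.037339.

£0.0373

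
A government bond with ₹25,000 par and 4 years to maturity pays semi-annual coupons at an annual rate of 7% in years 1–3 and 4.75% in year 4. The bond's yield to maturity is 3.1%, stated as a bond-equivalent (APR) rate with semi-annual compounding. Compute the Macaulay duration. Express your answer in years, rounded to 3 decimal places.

Periodic yield y = 0.0155. Discount each cash flow and weight by its period:
  t   CF        PV=CF/(1+0.0155)^t    t·PV
  1       875.00       861.6445       861.6445
  2       875.00       848.4929     1,696.9857
  3       875.00       835.5420     2,506.6259
  4       875.00       822.7887     3,291.1550
  5       875.00       810.2302     4,051.1509
  6       875.00       797.8633     4,787.1798
  7       593.75       533.1435     3,732.0046
  8    25,593.75    22,630.5183   181,044.1468
  Σ                 28,140.2234   201,970.8932
Price P = Σ PV = 28,140.2234.
Macaulay duration = Σ(t·PV) / P = 201,970.8932 / 28,140.2234 = 7.17730 half-year periods.
In years: 7.17730 / 2 = 3.58865 years.

3.589 years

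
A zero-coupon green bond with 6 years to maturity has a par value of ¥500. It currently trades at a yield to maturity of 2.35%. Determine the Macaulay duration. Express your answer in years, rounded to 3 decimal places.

A zero-coupon bond has a single cash flow at maturity, so its Macaulay duration equals its maturity: 6 years.

6.000 years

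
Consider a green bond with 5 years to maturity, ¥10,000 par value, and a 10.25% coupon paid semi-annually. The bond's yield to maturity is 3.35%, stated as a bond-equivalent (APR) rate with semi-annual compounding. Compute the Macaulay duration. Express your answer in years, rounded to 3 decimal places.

Periodic yield y = 0.01675. Discount each cash flow and weight by its period:
  t   CF        PV=CF/(1+0.01675)^t    t·PV
  1       512.50       504.0570       504.0570
  2       512.50       495.7532       991.5064
  3       512.50       487.5861     1,462.7583
  4       512.50       479.5536     1,918.2144
  5       512.50       471.6534     2,358.2670
  6       512.50       463.8833     2,783.3001
  7       512.50       456.2413     3,193.6891
  8       512.50       448.7252     3,589.8013
  9       512.50       441.3328     3,971.9955
  10   10,512.50     8,903.5704    89,035.7042
  Σ                 13,152.3564   109,809.2933
Price P = Σ PV = 13,152.3564.
Macaulay duration = Σ(t·PV) / P = 109,809.2933 / 13,152.3564 = 8.34902 half-year periods.
In years: 8.34902 / 2 = 4.17451 years.

4.175 years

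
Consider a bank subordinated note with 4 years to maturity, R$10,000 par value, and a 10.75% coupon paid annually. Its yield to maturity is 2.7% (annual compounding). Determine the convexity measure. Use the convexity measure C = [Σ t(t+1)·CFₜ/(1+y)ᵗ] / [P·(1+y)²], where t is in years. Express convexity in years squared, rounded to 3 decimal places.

With y = 0.027:
  t   CF        PV=CF/(1+0.027)^t    t·PV        t(t+1)·PV
  1     1,075.00     1,046.7381     1,046.7381       2,093.4761
  2     1,075.00     1,019.2192     2,038.4383       6,115.3149
  3     1,075.00       992.4237     2,977.2711      11,909.0846
  4    11,075.00     9,955.4744    39,821.8977     199,109.4883
  Σ                 13,013.8554    45,884.3452     219,227.3639
P = 13,013.8554.
Convexity = Σ t(t+1)·PV / [P·(1+y)²] = 219,227.3639 / (13,013.8554 × 1.054729) = 15.97158.

15.972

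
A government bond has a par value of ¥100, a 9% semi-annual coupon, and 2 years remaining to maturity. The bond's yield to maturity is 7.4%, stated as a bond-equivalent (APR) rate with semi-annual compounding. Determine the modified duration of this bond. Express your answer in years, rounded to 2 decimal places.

1.81 years

Periodic yield y = 0.037. First find Macaulay duration:
  t   CF        PV=CF/(1+0.037)^t    t·PV
  1         4.50         4.3394         4.3394
  2         4.50         4.1846         8.3692
  3         4.50         4.0353        12.1059
  4       104.50        90.3652       361.4608
  Σ                    102.9246       386.2754
P = 102.9246; Macaulay duration = 386.2754 / 102.9246 = 3.75300 half-year periods = 1.87650 years.
Modified duration = D_Mac / (1 + y) = 1.87650 / 1.037 = 1.80954 years.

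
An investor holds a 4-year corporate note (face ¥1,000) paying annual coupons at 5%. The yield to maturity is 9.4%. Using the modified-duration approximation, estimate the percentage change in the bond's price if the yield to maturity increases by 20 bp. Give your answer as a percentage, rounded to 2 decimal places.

-0.68%

Periodic yield y = 0.094. Modified duration first:
  t   CF        PV=CF/(1+0.094)^t    t·PV
  1        50.00        45.7038        45.7038
  2        50.00        41.7768        83.5536
  3        50.00        38.1872       114.5617
  4     1,050.00       733.0271     2,932.1083
  Σ                    858.6949     3,175.9274
P = 858.6949; D_Mac = 3.69855 yrs; D_mod = 3.69855/(1+0.094) = 3.38076 yrs.
ΔP/P ≈ -D_mod · Δy = -3.38076 × (+0.002) = -0.006762 = -0.6762%.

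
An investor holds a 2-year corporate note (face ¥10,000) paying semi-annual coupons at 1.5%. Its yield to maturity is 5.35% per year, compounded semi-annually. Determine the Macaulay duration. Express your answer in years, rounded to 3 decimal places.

1.977 years

Periodic yield y = 0.02675. Discount each cash flow and weight by its period:
  t   CF        PV=CF/(1+0.02675)^t    t·PV
  1        75.00        73.0460        73.0460
  2        75.00        71.1429       142.2859
  3        75.00        69.2895       207.8684
  4    10,075.00     9,065.3841    36,261.5363
  Σ                  9,278.8625    36,684.7366
Price P = Σ PV = 9,278.8625.
Macaulay duration = Σ(t·PV) / P = 36,684.7366 / 9,278.8625 = 3.95358 half-year periods.
In years: 3.95358 / 2 = 1.97679 years.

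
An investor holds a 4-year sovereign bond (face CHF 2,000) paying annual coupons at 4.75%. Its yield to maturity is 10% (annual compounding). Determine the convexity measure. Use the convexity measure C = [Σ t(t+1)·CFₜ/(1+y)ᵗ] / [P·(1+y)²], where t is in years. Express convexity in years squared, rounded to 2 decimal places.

With y = 0.1:
  t   CF        PV=CF/(1+0.1)^t    t·PV        t(t+1)·PV
  1        95.00        86.3636        86.3636         172.7273
  2        95.00        78.5124       157.0248         471.0744
  3        95.00        71.3749       214.1247         856.4989
  4     2,095.00     1,430.9132     5,723.6528      28,618.2638
  Σ                  1,667.1641     6,181.1659      30,118.5643
P = 1,667.1641.
Convexity = Σ t(t+1)·PV / [P·(1+y)²] = 30,118.5643 / (1,667.1641 × 1.210000) = 14.93037.

14.93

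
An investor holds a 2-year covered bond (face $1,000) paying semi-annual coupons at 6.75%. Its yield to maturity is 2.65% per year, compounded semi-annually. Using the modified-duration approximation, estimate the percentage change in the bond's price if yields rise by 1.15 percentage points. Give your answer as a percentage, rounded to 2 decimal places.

Periodic yield y = 0.01325. Modified duration first:
  t   CF        PV=CF/(1+0.01325)^t    t·PV
  1        33.75        33.3087        33.3087
  2        33.75        32.8731        65.7462
  3        33.75        32.4432        97.3297
  4     1,033.75       980.7291     3,922.9165
  Σ                  1,079.3541     4,119.3010
P = 1,079.3541; D_Mac = 3.81645 half-year periods = 1.90823 yrs; D_mod = 1.90823/(1+0.01325) = 1.88327 yrs.
ΔP/P ≈ -D_mod · Δy = -1.88327 × (+0.0115) = -0.021658 = -2.1658%.

-2.17%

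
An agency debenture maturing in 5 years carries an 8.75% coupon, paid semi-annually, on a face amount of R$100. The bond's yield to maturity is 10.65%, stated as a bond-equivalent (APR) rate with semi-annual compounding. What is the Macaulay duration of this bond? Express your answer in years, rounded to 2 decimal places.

4.12 years

Periodic yield y = 0.05325. Discount each cash flow and weight by its period:
  t   CF        PV=CF/(1+0.05325)^t    t·PV
  1        4.375         4.1538         4.1538
  2        4.375         3.9438         7.8876
  3        4.375         3.7444        11.2332
  4        4.375         3.5551        14.2204
  5        4.375         3.3754        16.8768
  6        4.375         3.2047        19.2283
  7        4.375         3.0427        21.2988
  8        4.375         2.8889        23.1109
  9        4.375         2.7428        24.6852
  10     104.375        62.1272       621.2720
  Σ                     92.7788       763.9672
Price P = Σ PV = 92.7788.
Macaulay duration = Σ(t·PV) / P = 763.9672 / 92.7788 = 8.23429 half-year periods.
In years: 8.23429 / 2 = 4.11714 years.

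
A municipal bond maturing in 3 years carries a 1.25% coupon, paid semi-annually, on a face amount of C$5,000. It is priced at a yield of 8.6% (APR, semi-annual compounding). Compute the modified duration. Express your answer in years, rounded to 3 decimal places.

Periodic yield y = 0.043. First find Macaulay duration:
  t   CF        PV=CF/(1+0.043)^t    t·PV
  1        31.25        29.9616        29.9616
  2        31.25        28.7264        57.4528
  3        31.25        27.5421        82.6263
  4        31.25        26.4066       105.6265
  5        31.25        25.3179       126.5897
  6     5,031.25     3,908.1394    23,448.8364
  Σ                  4,046.0941    23,851.0934
P = 4,046.0941; Macaulay duration = 23,851.0934 / 4,046.0941 = 5.89484 half-year periods = 2.94742 years.
Modified duration = D_Mac / (1 + y) = 2.94742 / 1.043 = 2.82591 years.

2.826 years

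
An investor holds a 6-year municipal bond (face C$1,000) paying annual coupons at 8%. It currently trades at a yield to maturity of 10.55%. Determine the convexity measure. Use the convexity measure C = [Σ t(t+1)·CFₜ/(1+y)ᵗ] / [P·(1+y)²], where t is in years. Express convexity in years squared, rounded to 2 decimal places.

26.29

With y = 0.1055:
  t   CF        PV=CF/(1+0.1055)^t    t·PV        t(t+1)·PV
  1        80.00        72.3654        72.3654         144.7309
  2        80.00        65.4595       130.9189         392.7568
  3        80.00        59.2125       177.6376         710.5506
  4        80.00        53.5618       214.2471       1,071.2356
  5        80.00        48.4503       242.2514       1,453.5083
  6     1,080.00       591.6587     3,549.9524      24,849.6665
  Σ                    890.7082     4,387.3729      28,622.4486
P = 890.7082.
Convexity = Σ t(t+1)·PV / [P·(1+y)²] = 28,622.4486 / (890.7082 × 1.222130) = 26.29383.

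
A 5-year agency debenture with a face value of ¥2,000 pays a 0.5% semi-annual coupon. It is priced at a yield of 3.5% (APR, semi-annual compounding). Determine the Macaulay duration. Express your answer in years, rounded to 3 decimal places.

4.939 years

Periodic yield y = 0.0175. Discount each cash flow and weight by its period:
  t   CF        PV=CF/(1+0.0175)^t    t·PV
  1         5.00         4.9140         4.9140
  2         5.00         4.8295         9.6590
  3         5.00         4.7464        14.2393
  4         5.00         4.6648        18.6592
  5         5.00         4.5846        22.9228
  6         5.00         4.5057        27.0343
  7         5.00         4.4282        30.9975
  8         5.00         4.3521        34.8165
  9         5.00         4.2772        38.4949
  10    2,005.00     1,685.6608    16,856.6084
  Σ                  1,726.9633    17,058.3458
Price P = Σ PV = 1,726.9633.
Macaulay duration = Σ(t·PV) / P = 17,058.3458 / 1,726.9633 = 9.87765 half-year periods.
In years: 9.87765 / 2 = 4.93883 years.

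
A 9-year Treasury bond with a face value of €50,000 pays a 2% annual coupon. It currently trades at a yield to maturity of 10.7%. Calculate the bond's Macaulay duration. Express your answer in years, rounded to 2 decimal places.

Periodic yield y = 0.107. Discount each cash flow and weight by its year:
  t   CF        PV=CF/(1+0.107)^t    t·PV
  1     1,000.00       903.3424       903.3424
  2     1,000.00       816.0274     1,632.0549
  3     1,000.00       737.1522     2,211.4565
  4     1,000.00       665.9008     2,663.6031
  5     1,000.00       601.5364     3,007.6819
  6     1,000.00       543.3933     3,260.3598
  7     1,000.00       490.8702     3,436.0913
  8     1,000.00       443.4238     3,547.3907
  9    51,000.00    20,428.7403   183,858.6630
  Σ                 25,630.3867   204,520.6434
Price P = Σ PV = 25,630.3867.
Macaulay duration = Σ(t·PV) / P = 204,520.6434 / 25,630.3867 = 7.97962 years.

7.98 years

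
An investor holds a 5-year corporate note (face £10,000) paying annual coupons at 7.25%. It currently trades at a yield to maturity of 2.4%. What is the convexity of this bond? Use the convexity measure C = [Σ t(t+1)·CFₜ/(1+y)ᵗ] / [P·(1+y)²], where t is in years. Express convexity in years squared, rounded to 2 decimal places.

With y = 0.024:
  t   CF        PV=CF/(1+0.024)^t    t·PV        t(t+1)·PV
  1       725.00       708.0078       708.0078       1,416.0156
  2       725.00       691.4139     1,382.8278       4,148.4833
  3       725.00       675.2089     2,025.6266       8,102.5064
  4       725.00       659.3837     2,637.5346      13,187.6732
  5    10,725.00     9,525.7136    47,628.5678     285,771.4065
  Σ                 12,259.7278    54,382.5646     312,626.0850
P = 12,259.7278.
Convexity = Σ t(t+1)·PV / [P·(1+y)²] = 312,626.0850 / (12,259.7278 × 1.048576) = 24.31893.

24.32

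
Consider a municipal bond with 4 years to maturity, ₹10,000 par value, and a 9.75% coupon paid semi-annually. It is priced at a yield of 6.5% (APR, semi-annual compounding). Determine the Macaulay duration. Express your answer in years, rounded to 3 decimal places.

Periodic yield y = 0.0325. Discount each cash flow and weight by its period:
  t   CF        PV=CF/(1+0.0325)^t    t·PV
  1       487.50       472.1550       472.1550
  2       487.50       457.2929       914.5859
  3       487.50       442.8987     1,328.6962
  4       487.50       428.9576     1,715.8304
  5       487.50       415.4553     2,077.2766
  6       487.50       402.3780     2,414.2682
  7       487.50       389.7124     2,727.9866
  8    10,487.50     8,119.9152    64,959.3212
  Σ                 11,128.7651    76,610.1201
Price P = Σ PV = 11,128.7651.
Macaulay duration = Σ(t·PV) / P = 76,610.1201 / 11,128.7651 = 6.88397 half-year periods.
In years: 6.88397 / 2 = 3.44199 years.

3.442 years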